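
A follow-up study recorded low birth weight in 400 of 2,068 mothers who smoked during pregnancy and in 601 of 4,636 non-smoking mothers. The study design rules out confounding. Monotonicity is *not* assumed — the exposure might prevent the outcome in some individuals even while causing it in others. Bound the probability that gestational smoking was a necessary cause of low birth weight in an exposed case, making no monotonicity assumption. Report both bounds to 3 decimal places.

p₁ = P(outcome | exposed) = 400/2068 = 0.19342
p₀ = P(outcome | unexposed) = 601/4636 = 0.12964
Under exogeneity alone the bounds on PN are max{0,(p₁−p₀)/p₁} ≤ PN ≤ min{1,(1−p₀)/p₁}.
  lower = (p₁ − p₀)/p₁ = 0.063786 / 0.19342 ≈ 0.3298
  upper = min{1, (1 − p₀)/p₁} = 0.87036 / 0.19342 ≈ 4.4998 → capped at 1

0.330 ≤ PN ≤ 1.000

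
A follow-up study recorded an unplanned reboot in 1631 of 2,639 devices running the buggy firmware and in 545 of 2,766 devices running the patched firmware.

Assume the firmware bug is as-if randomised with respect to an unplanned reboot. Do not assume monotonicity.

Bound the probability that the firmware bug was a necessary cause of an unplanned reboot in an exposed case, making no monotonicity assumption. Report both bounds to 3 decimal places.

0.681 ≤ PN ≤ 1.000

p₁ = P(outcome | exposed) = 1631/2639 = 0.61804
p₀ = P(outcome | unexposed) = 545/2766 = 0.19704
Under exogeneity alone the bounds on PN are max{0,(p₁−p₀)/p₁} ≤ PN ≤ min{1,(1−p₀)/p₁}.
  lower = (p₁ − p₀)/p₁ = 0.421 / 0.61804 ≈ 0.6812
  upper = min{1, (1 − p₀)/p₁} = 0.80296 / 0.61804 ≈ 1.2992 → capped at 1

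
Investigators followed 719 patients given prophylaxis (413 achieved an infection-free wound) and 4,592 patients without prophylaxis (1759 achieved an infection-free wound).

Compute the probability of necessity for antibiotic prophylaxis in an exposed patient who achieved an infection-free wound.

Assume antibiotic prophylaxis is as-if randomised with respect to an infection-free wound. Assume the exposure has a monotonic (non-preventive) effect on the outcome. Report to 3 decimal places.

p₁ = P(outcome | exposed) = 413/719 = 0.57441
p₀ = P(outcome | unexposed) = 1759/4592 = 0.38306
Under exogeneity and monotonicity, PN = (p₁ − p₀) / p₁.
PN = (0.57441 − 0.38306) / 0.57441 = 0.19135 / 0.57441 ≈ 0.3331

PN ≈ 0.333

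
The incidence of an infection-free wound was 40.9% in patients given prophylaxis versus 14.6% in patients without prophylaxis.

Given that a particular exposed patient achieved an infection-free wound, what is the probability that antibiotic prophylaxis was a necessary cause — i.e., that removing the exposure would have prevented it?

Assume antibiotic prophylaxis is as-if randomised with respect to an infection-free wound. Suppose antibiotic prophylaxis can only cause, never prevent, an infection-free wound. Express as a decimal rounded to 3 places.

p₁ = 0.409, p₀ = 0.146.
Under exogeneity and monotonicity, PN = (p₁ − p₀) / p₁.
PN = (0.409 − 0.146) / 0.409 = 0.263 / 0.409 ≈ 0.6430

PN ≈ 0.643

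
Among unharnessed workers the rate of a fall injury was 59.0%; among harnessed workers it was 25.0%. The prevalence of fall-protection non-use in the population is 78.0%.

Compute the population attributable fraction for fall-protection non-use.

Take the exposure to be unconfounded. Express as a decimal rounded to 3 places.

PAF ≈ 0.515

p₁ = 0.59, p₀ = 0.25.
Overall risk P(Y=1) = π·p₁ + (1−π)·p₀ = 0.78×0.59 + 0.22×0.25 = 0.5152.
Under exogeneity, PAF = [P(Y=1) − p₀] / P(Y=1).
PAF = (0.5152 − 0.25) / 0.5152 ≈ 0.5148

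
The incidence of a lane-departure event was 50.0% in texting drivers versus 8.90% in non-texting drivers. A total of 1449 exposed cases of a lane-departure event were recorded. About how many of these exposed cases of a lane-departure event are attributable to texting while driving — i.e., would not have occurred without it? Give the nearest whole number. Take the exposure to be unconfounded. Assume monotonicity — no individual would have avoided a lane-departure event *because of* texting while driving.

p₁ = 0.5, p₀ = 0.089.
PN = (p₁ − p₀)/p₁ = (0.5 − 0.089) / 0.5 ≈ 0.82200.
Attributable cases ≈ PN × (exposed cases) = 0.82200 × 1449 ≈ 1191.08.

about 1191 cases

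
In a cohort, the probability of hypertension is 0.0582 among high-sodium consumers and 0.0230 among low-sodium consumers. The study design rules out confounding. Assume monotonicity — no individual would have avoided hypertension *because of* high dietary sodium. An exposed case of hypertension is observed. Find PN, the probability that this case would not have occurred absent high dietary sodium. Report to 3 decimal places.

Let p₁ = 0.0582, p₀ = 0.023.
Under exogeneity and monotonicity, PN = (p₁ − p₀) / p₁.
PN = (0.0582 − 0.023) / 0.0582 = 0.0352 / 0.0582 ≈ 0.6048

PN ≈ 0.605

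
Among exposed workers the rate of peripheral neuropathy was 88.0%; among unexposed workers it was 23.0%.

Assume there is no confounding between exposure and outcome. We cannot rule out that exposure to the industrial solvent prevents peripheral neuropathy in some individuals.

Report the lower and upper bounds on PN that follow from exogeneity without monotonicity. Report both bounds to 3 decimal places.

p₁ = 0.88, p₀ = 0.23.
Under exogeneity alone the bounds on PN are max{0,(p₁−p₀)/p₁} ≤ PN ≤ min{1,(1−p₀)/p₁}.
  lower = (p₁ − p₀)/p₁ = 0.65 / 0.88 ≈ 0.7386
  upper = min{1, (1 − p₀)/p₁} = 0.77 / 0.88 ≈ 0.8750

0.739 ≤ PN ≤ 0.875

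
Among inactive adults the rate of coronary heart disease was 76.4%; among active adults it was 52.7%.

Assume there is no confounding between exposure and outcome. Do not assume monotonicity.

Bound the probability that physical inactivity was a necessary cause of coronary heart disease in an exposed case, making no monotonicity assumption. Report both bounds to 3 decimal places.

p₁ = 0.764, p₀ = 0.527.
Under exogeneity alone the bounds on PN are max{0,(p₁−p₀)/p₁} ≤ PN ≤ min{1,(1−p₀)/p₁}.
  lower = (p₁ − p₀)/p₁ = 0.237 / 0.764 ≈ 0.3102
  upper = min{1, (1 − p₀)/p₁} = 0.473 / 0.764 ≈ 0.6191

0.310 ≤ PN ≤ 0.619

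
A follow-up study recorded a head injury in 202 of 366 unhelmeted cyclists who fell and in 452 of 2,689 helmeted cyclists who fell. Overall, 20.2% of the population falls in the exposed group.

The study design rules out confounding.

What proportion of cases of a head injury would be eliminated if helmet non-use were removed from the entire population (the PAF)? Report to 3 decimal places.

p₁ = P(outcome | exposed) = 202/366 = 0.55191
p₀ = P(outcome | unexposed) = 452/2689 = 0.16809
Overall risk P(Y=1) = π·p₁ + (1−π)·p₀ = 0.202×0.55191 + 0.798×0.16809 = 0.24562.
Under exogeneity, PAF = [P(Y=1) − p₀] / P(Y=1).
PAF = (0.24562 − 0.16809) / 0.24562 ≈ 0.3157

PAF ≈ 0.316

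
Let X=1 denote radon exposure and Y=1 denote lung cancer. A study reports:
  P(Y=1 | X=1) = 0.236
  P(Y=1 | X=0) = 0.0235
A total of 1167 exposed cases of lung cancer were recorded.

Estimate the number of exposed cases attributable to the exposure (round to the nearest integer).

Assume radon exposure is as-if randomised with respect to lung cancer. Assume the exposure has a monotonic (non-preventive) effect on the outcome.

Let p₁ = 0.236, p₀ = 0.0235.
PN = (p₁ − p₀)/p₁ = (0.236 − 0.0235) / 0.236 ≈ 0.90042.
Attributable cases ≈ PN × (exposed cases) = 0.90042 × 1167 ≈ 1050.79.

about 1051 cases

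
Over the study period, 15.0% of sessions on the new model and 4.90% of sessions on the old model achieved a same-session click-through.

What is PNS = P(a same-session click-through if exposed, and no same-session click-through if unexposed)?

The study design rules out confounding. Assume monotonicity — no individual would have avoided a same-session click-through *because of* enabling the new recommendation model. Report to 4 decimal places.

p₁ = 0.15, p₀ = 0.049.
Under exogeneity and monotonicity, PNS = p₁ − p₀.
PNS = 0.15 − 0.049 = 0.101

PNS ≈ 0.1010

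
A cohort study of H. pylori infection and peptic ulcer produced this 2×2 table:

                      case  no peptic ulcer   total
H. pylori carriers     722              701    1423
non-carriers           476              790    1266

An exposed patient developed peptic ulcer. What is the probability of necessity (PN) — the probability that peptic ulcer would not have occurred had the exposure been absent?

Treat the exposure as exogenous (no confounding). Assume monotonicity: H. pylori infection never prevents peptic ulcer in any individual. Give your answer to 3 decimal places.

PN ≈ 0.259

p₁ = P(outcome | exposed) = 722/1423 = 0.50738
p₀ = P(outcome | unexposed) = 476/1266 = 0.37599
Under exogeneity and monotonicity, PN = (p₁ − p₀)/p₁.
PN = (0.50738 − 0.37599) / 0.50738 ≈ 0.2590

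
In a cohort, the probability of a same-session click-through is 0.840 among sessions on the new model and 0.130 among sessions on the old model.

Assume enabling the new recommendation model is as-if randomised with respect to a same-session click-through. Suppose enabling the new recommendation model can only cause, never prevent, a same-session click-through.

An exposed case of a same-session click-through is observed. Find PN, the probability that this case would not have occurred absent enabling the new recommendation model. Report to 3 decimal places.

PN ≈ 0.845

Let p₁ = 0.84, p₀ = 0.13.
Under exogeneity and monotonicity, PN = (p₁ − p₀) / p₁.
PN = (0.84 − 0.13) / 0.84 = 0.71 / 0.84 ≈ 0.8452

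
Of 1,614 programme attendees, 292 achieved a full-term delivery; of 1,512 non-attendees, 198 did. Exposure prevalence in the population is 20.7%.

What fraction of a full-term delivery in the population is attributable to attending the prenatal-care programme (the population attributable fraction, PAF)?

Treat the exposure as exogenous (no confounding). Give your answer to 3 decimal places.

PAF ≈ 0.073

p₁ = P(outcome | exposed) = 292/1614 = 0.18092
p₀ = P(outcome | unexposed) = 198/1512 = 0.13095
Overall risk P(Y=1) = π·p₁ + (1−π)·p₀ = 0.207×0.18092 + 0.793×0.13095 = 0.1413.
Under exogeneity, PAF = [P(Y=1) − p₀] / P(Y=1).
PAF = (0.1413 − 0.13095) / 0.1413 ≈ 0.0732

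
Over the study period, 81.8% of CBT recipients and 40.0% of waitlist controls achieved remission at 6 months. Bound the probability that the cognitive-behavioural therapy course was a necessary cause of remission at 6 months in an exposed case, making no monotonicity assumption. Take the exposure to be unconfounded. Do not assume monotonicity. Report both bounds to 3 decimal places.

0.511 ≤ PN ≤ 0.733

p₁ = 0.818, p₀ = 0.4.
Under exogeneity alone the bounds on PN are max{0,(p₁−p₀)/p₁} ≤ PN ≤ min{1,(1−p₀)/p₁}.
  lower = (p₁ − p₀)/p₁ = 0.418 / 0.818 ≈ 0.5110
  upper = min{1, (1 − p₀)/p₁} = 0.6 / 0.818 ≈ 0.7335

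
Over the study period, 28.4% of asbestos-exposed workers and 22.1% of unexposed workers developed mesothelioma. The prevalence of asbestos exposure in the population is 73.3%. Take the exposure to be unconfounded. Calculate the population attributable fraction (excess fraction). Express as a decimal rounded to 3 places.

PAF ≈ 0.173

p₁ = 0.284, p₀ = 0.221.
Overall risk P(Y=1) = π·p₁ + (1−π)·p₀ = 0.733×0.284 + 0.267×0.221 = 0.26718.
Under exogeneity, PAF = [P(Y=1) − p₀] / P(Y=1).
PAF = (0.26718 − 0.221) / 0.26718 ≈ 0.1728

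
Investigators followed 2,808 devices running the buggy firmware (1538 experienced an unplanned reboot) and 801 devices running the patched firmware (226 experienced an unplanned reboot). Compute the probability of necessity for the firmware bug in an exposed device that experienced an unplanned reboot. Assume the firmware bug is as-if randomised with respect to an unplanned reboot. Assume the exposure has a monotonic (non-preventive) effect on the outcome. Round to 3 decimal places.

PN ≈ 0.485

p₁ = P(outcome | exposed) = 1538/2808 = 0.54772
p₀ = P(outcome | unexposed) = 226/801 = 0.28215
Under exogeneity and monotonicity, PN = (p₁ − p₀) / p₁.
PN = (0.54772 − 0.28215) / 0.54772 = 0.26557 / 0.54772 ≈ 0.4849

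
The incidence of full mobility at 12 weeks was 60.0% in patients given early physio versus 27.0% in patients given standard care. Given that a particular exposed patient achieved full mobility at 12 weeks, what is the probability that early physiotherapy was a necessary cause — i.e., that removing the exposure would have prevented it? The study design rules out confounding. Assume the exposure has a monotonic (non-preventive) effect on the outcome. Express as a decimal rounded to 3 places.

PN ≈ 0.550

p₁ = 0.6, p₀ = 0.27.
Under exogeneity and monotonicity, PN = (p₁ − p₀) / p₁.
PN = (0.6 − 0.27) / 0.6 = 0.33 / 0.6 ≈ 0.5500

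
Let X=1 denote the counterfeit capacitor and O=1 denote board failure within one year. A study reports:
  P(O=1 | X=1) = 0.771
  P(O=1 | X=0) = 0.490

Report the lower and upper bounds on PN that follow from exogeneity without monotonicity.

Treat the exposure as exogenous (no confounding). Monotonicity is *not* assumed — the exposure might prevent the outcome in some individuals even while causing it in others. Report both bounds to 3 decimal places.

0.364 ≤ PN ≤ 0.661

Let p₁ = 0.771, p₀ = 0.49.
Under exogeneity alone the bounds on PN are max{0,(p₁−p₀)/p₁} ≤ PN ≤ min{1,(1−p₀)/p₁}.
  lower = (p₁ − p₀)/p₁ = 0.281 / 0.771 ≈ 0.3645
  upper = min{1, (1 − p₀)/p₁} = 0.51 / 0.771 ≈ 0.6615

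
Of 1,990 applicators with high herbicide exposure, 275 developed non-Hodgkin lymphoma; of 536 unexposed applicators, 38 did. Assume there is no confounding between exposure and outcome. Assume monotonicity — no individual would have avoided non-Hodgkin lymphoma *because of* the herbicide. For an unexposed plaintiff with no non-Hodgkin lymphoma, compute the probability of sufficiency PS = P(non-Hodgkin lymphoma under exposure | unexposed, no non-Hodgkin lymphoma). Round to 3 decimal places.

p₁ = P(outcome | exposed) = 275/1990 = 0.13819
p₀ = P(outcome | unexposed) = 38/536 = 0.070896
Under exogeneity and monotonicity, PS = (p₁ − p₀) / (1 − p₀).
PS = (0.13819 − 0.070896) / (1 − 0.070896) = 0.067295 / 0.9291 ≈ 0.0724

PS ≈ 0.072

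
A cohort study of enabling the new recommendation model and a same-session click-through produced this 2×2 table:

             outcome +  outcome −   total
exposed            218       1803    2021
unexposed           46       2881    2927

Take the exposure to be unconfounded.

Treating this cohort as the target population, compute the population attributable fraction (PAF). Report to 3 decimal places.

PAF ≈ 0.705

p₁ = P(outcome | exposed) = 218/2021 = 0.10787
p₀ = P(outcome | unexposed) = 46/2927 = 0.015716
Exposure prevalence π = 2021/4948 = 0.40845; overall risk P(Y=1) = 0.053355.
Under exogeneity, PAF = [P(Y=1) − p₀]/P(Y=1).
PAF = (0.053355 − 0.015716) / 0.053355 ≈ 0.7054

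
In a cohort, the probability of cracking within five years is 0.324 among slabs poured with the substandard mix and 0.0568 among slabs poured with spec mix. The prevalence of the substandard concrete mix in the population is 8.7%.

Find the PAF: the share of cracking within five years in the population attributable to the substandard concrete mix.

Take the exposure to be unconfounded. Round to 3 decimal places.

PAF ≈ 0.290

Let p₁ = 0.324, p₀ = 0.0568.
Overall risk P(Y=1) = π·p₁ + (1−π)·p₀ = 0.087×0.324 + 0.913×0.0568 = 0.080046.
Under exogeneity, PAF = [P(Y=1) − p₀] / P(Y=1).
PAF = (0.080046 − 0.0568) / 0.080046 ≈ 0.2904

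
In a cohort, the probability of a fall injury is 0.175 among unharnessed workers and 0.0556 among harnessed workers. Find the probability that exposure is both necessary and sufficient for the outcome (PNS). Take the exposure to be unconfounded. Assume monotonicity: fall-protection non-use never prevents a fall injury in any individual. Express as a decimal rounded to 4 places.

PNS ≈ 0.1194

Let p₁ = 0.175, p₀ = 0.0556.
Under exogeneity and monotonicity, PNS = p₁ − p₀.
PNS = 0.175 − 0.0556 = 0.1194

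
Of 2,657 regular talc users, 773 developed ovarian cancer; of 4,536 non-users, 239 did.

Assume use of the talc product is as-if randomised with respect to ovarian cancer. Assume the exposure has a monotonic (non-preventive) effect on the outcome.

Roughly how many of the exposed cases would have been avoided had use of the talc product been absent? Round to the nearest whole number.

p₁ = P(outcome | exposed) = 773/2657 = 0.29093
p₀ = P(outcome | unexposed) = 239/4536 = 0.05269
PN = (p₁ − p₀)/p₁ = (0.29093 − 0.05269) / 0.29093 ≈ 0.81889.
Attributable cases ≈ PN × (exposed cases) = 0.81889 × 773 ≈ 633.00.

about 633 cases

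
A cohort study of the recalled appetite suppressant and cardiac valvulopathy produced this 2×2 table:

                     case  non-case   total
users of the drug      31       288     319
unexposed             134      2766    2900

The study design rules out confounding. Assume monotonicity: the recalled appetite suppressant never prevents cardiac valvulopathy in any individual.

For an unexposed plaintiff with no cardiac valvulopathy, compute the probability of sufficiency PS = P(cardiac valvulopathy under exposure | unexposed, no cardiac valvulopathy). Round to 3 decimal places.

p₁ = P(outcome | exposed) = 31/319 = 0.097179
p₀ = P(outcome | unexposed) = 134/2900 = 0.046207
Under exogeneity and monotonicity, PS = (p₁ − p₀)/(1 − p₀).
PS = (0.097179 − 0.046207) / 0.95379 ≈ 0.0534

PS ≈ 0.053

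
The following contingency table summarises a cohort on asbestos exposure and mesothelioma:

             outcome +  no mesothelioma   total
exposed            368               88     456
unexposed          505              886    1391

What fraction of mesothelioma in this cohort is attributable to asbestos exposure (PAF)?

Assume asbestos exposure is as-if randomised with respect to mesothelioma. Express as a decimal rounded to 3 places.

PAF ≈ 0.232

p₁ = P(outcome | exposed) = 368/456 = 0.80702
p₀ = P(outcome | unexposed) = 505/1391 = 0.36305
Exposure prevalence π = 456/1847 = 0.24689; overall risk P(Y=1) = 0.47266.
Under exogeneity, PAF = [P(Y=1) − p₀]/P(Y=1).
PAF = (0.47266 − 0.36305) / 0.47266 ≈ 0.2319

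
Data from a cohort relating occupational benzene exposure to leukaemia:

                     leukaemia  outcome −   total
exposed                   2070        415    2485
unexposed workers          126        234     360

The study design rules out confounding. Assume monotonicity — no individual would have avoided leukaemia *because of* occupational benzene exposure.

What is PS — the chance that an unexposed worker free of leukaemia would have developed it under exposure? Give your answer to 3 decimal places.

p₁ = P(outcome | exposed) = 2070/2485 = 0.833
p₀ = P(outcome | unexposed) = 126/360 = 0.35
Under exogeneity and monotonicity, PS = (p₁ − p₀)/(1 − p₀).
PS = (0.833 − 0.35) / 0.65 ≈ 0.7431

PS ≈ 0.743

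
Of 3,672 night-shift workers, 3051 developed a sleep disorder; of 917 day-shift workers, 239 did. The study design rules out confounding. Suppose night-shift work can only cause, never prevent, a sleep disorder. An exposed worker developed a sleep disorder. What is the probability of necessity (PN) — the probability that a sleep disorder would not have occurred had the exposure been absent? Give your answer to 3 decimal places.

p₁ = P(outcome | exposed) = 3051/3672 = 0.83088
p₀ = P(outcome | unexposed) = 239/917 = 0.26063
Under exogeneity and monotonicity, PN = (p₁ − p₀) / p₁.
PN = (0.83088 − 0.26063) / 0.83088 = 0.57025 / 0.83088 ≈ 0.6863

PN ≈ 0.686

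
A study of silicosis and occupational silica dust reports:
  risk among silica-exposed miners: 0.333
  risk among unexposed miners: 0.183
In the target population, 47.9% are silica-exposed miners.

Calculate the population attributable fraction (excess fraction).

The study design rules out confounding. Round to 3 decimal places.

Let p₁ = 0.333, p₀ = 0.183.
Overall risk P(Y=1) = π·p₁ + (1−π)·p₀ = 0.479×0.333 + 0.521×0.183 = 0.25485.
Under exogeneity, PAF = [P(Y=1) − p₀] / P(Y=1).
PAF = (0.25485 − 0.183) / 0.25485 ≈ 0.2819

PAF ≈ 0.282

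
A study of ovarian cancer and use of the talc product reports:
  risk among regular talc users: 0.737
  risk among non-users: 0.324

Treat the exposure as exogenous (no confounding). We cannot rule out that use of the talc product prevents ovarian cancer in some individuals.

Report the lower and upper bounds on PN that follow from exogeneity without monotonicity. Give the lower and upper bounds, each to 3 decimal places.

0.560 ≤ PN ≤ 0.917

Let p₁ = 0.737, p₀ = 0.324.
Under exogeneity alone the bounds on PN are max{0,(p₁−p₀)/p₁} ≤ PN ≤ min{1,(1−p₀)/p₁}.
  lower = (p₁ − p₀)/p₁ = 0.413 / 0.737 ≈ 0.5604
  upper = min{1, (1 − p₀)/p₁} = 0.676 / 0.737 ≈ 0.9172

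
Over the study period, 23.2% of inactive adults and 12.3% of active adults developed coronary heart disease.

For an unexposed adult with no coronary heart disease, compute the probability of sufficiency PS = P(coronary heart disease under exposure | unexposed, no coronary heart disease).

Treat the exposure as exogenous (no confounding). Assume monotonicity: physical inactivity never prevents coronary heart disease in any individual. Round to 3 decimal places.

p₁ = 0.232, p₀ = 0.123.
Under exogeneity and monotonicity, PS = (p₁ − p₀) / (1 − p₀).
PS = (0.232 − 0.123) / (1 − 0.123) = 0.109 / 0.877 ≈ 0.1243

PS ≈ 0.124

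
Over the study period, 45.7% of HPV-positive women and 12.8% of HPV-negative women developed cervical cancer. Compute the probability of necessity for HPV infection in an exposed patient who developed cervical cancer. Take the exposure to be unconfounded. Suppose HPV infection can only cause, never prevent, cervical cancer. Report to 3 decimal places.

PN ≈ 0.720

p₁ = 0.457, p₀ = 0.128.
Under exogeneity and monotonicity, PN = (p₁ − p₀) / p₁.
PN = (0.457 − 0.128) / 0.457 = 0.329 / 0.457 ≈ 0.7199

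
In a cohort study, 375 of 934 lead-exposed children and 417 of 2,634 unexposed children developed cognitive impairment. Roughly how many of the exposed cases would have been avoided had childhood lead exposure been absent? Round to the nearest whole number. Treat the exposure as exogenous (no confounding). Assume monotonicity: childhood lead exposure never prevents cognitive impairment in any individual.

p₁ = P(outcome | exposed) = 375/934 = 0.4015
p₀ = P(outcome | unexposed) = 417/2634 = 0.15831
PN = (p₁ − p₀)/p₁ = (0.4015 − 0.15831) / 0.4015 ≈ 0.60569.
Attributable cases ≈ PN × (exposed cases) = 0.60569 × 375 ≈ 227.13.

about 227 cases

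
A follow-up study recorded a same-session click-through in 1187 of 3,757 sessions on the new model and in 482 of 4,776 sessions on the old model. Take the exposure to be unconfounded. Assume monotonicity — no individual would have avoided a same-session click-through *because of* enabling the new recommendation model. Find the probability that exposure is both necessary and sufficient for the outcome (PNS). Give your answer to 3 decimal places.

PNS ≈ 0.215

p₁ = P(outcome | exposed) = 1187/3757 = 0.31594
p₀ = P(outcome | unexposed) = 482/4776 = 0.10092
Under exogeneity and monotonicity, PNS = p₁ − p₀.
PNS = 0.31594 − 0.10092 = 0.21502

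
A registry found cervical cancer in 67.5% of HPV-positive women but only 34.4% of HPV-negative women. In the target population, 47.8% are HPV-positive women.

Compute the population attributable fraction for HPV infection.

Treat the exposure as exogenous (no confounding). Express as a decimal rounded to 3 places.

PAF ≈ 0.315

p₁ = 0.675, p₀ = 0.344.
Overall risk P(Y=1) = π·p₁ + (1−π)·p₀ = 0.478×0.675 + 0.522×0.344 = 0.50222.
Under exogeneity, PAF = [P(Y=1) − p₀] / P(Y=1).
PAF = (0.50222 − 0.344) / 0.50222 ≈ 0.3150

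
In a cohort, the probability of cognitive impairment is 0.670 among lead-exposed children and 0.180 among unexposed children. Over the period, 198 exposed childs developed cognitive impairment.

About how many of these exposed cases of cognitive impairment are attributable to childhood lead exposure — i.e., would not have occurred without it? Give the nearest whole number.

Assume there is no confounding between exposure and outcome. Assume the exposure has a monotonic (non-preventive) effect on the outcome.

Let p₁ = 0.67, p₀ = 0.18.
PN = (p₁ − p₀)/p₁ = (0.67 − 0.18) / 0.67 ≈ 0.73134.
Attributable cases ≈ PN × (exposed cases) = 0.73134 × 198 ≈ 144.81.

about 145 cases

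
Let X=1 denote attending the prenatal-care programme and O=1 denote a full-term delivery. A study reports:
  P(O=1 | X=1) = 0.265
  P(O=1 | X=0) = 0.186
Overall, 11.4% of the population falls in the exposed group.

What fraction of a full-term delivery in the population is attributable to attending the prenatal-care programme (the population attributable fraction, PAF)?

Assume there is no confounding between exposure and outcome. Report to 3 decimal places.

Let p₁ = 0.265, p₀ = 0.186.
Overall risk P(Y=1) = π·p₁ + (1−π)·p₀ = 0.114×0.265 + 0.886×0.186 = 0.19501.
Under exogeneity, PAF = [P(Y=1) − p₀] / P(Y=1).
PAF = (0.19501 − 0.186) / 0.19501 ≈ 0.0462

PAF ≈ 0.046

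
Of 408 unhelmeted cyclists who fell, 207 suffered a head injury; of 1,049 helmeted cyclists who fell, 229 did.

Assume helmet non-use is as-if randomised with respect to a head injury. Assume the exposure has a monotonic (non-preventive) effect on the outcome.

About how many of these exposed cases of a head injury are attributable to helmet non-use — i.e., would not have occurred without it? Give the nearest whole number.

about 118 cases

p₁ = P(outcome | exposed) = 207/408 = 0.50735
p₀ = P(outcome | unexposed) = 229/1049 = 0.2183
PN = (p₁ − p₀)/p₁ = (0.50735 − 0.2183) / 0.50735 ≈ 0.56972.
Attributable cases ≈ PN × (exposed cases) = 0.56972 × 207 ≈ 117.93.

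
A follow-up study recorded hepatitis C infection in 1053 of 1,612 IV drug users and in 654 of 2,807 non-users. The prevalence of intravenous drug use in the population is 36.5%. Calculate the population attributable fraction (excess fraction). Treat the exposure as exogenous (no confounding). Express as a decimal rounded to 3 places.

PAF ≈ 0.397

p₁ = P(outcome | exposed) = 1053/1612 = 0.65323
p₀ = P(outcome | unexposed) = 654/2807 = 0.23299
Overall risk P(Y=1) = π·p₁ + (1−π)·p₀ = 0.365×0.65323 + 0.635×0.23299 = 0.38638.
Under exogeneity, PAF = [P(Y=1) − p₀] / P(Y=1).
PAF = (0.38638 − 0.23299) / 0.38638 ≈ 0.3970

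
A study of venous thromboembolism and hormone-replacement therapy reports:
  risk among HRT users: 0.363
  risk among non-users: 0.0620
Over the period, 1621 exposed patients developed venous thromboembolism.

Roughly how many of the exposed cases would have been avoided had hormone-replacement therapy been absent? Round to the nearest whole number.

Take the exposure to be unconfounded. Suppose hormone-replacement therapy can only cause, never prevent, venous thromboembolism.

Let p₁ = 0.363, p₀ = 0.062.
PN = (p₁ − p₀)/p₁ = (0.363 − 0.062) / 0.363 ≈ 0.82920.
Attributable cases ≈ PN × (exposed cases) = 0.82920 × 1621 ≈ 1344.13.

about 1344 cases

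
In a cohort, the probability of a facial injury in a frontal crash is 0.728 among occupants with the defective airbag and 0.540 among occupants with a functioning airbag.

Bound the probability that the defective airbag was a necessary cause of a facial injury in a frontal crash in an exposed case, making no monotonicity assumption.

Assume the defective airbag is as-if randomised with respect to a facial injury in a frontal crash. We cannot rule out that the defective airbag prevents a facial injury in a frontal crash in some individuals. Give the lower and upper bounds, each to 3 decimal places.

Let p₁ = 0.728, p₀ = 0.54.
Under exogeneity alone the bounds on PN are max{0,(p₁−p₀)/p₁} ≤ PN ≤ min{1,(1−p₀)/p₁}.
  lower = (p₁ − p₀)/p₁ = 0.188 / 0.728 ≈ 0.2582
  upper = min{1, (1 − p₀)/p₁} = 0.46 / 0.728 ≈ 0.6319

0.258 ≤ PN ≤ 0.632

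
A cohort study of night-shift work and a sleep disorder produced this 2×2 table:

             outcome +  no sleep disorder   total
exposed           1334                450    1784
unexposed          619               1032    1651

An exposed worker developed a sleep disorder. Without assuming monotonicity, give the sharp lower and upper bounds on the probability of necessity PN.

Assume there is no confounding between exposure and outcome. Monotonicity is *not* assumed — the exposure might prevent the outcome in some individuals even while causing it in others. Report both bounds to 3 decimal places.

0.499 ≤ PN ≤ 0.836

p₁ = P(outcome | exposed) = 1334/1784 = 0.74776
p₀ = P(outcome | unexposed) = 619/1651 = 0.37492
Under exogeneity alone the bounds on PN are max{0,(p₁−p₀)/p₁} ≤ PN ≤ min{1,(1−p₀)/p₁}.
  lower = (p₁ − p₀)/p₁ = 0.37283 / 0.74776 ≈ 0.4986
  upper = min{1, (1 − p₀)/p₁} = 0.62508 / 0.74776 ≈ 0.8359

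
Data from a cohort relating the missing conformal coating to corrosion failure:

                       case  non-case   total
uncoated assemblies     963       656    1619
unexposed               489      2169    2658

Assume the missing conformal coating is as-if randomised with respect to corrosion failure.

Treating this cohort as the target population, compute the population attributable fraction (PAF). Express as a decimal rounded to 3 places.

PAF ≈ 0.458

p₁ = P(outcome | exposed) = 963/1619 = 0.59481
p₀ = P(outcome | unexposed) = 489/2658 = 0.18397
Exposure prevalence π = 1619/4277 = 0.37854; overall risk P(Y=1) = 0.33949.
Under exogeneity, PAF = [P(Y=1) − p₀]/P(Y=1).
PAF = (0.33949 − 0.18397) / 0.33949 ≈ 0.4581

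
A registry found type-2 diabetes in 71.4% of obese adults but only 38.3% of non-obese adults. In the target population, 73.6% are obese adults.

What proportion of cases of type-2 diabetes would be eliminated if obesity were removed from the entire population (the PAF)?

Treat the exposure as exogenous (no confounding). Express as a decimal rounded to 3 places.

p₁ = 0.714, p₀ = 0.383.
Overall risk P(Y=1) = π·p₁ + (1−π)·p₀ = 0.736×0.714 + 0.264×0.383 = 0.62662.
Under exogeneity, PAF = [P(Y=1) − p₀] / P(Y=1).
PAF = (0.62662 − 0.383) / 0.62662 ≈ 0.3888

PAF ≈ 0.389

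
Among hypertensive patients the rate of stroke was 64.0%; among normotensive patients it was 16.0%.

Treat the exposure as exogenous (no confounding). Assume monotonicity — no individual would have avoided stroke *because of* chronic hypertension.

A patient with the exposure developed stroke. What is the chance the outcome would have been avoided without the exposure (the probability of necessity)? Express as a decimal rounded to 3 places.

PN ≈ 0.750

p₁ = 0.64, p₀ = 0.16.
Under exogeneity and monotonicity, PN = (p₁ − p₀) / p₁.
PN = (0.64 − 0.16) / 0.64 = 0.48 / 0.64 ≈ 0.7500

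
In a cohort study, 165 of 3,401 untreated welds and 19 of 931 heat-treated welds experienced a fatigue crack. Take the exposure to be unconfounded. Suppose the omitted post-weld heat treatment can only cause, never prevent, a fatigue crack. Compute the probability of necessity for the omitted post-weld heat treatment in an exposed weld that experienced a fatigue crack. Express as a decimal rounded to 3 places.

p₁ = P(outcome | exposed) = 165/3401 = 0.048515
p₀ = P(outcome | unexposed) = 19/931 = 0.020408
Under exogeneity and monotonicity, PN = (p₁ − p₀) / p₁.
PN = (0.048515 − 0.020408) / 0.048515 = 0.028107 / 0.048515 ≈ 0.5793

PN ≈ 0.579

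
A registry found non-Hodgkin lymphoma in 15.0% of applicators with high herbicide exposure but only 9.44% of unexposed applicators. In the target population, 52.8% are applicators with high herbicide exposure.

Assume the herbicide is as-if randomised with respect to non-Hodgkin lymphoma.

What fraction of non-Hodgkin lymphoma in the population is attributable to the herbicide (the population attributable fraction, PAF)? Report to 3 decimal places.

PAF ≈ 0.237

p₁ = 0.15, p₀ = 0.0944.
Overall risk P(Y=1) = π·p₁ + (1−π)·p₀ = 0.528×0.15 + 0.472×0.0944 = 0.12376.
Under exogeneity, PAF = [P(Y=1) − p₀] / P(Y=1).
PAF = (0.12376 − 0.0944) / 0.12376 ≈ 0.2372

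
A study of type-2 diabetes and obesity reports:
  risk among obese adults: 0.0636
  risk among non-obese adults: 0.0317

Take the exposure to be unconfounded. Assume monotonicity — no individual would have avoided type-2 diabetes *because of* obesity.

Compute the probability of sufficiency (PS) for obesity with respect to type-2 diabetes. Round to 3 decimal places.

Let p₁ = 0.0636, p₀ = 0.0317.
Under exogeneity and monotonicity, PS = (p₁ − p₀) / (1 − p₀).
PS = (0.0636 − 0.0317) / (1 − 0.0317) = 0.0319 / 0.9683 ≈ 0.0329

PS ≈ 0.033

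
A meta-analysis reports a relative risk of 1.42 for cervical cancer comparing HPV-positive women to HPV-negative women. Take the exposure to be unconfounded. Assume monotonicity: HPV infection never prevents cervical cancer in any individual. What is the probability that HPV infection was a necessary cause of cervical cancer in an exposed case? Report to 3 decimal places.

Under exogeneity and monotonicity, PN = (RR − 1) / RR = 1 − 1/RR.
PN = (1.42 − 1) / 1.42 = 0.42 / 1.42 ≈ 0.2958

PN ≈ 0.296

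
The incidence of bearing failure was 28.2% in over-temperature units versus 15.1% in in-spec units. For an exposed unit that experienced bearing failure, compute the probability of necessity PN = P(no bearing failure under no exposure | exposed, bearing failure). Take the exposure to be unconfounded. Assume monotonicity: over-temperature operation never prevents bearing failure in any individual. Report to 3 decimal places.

PN ≈ 0.465

p₁ = 0.282, p₀ = 0.151.
Under exogeneity and monotonicity, PN = (p₁ − p₀) / p₁.
PN = (0.282 − 0.151) / 0.282 = 0.131 / 0.282 ≈ 0.4645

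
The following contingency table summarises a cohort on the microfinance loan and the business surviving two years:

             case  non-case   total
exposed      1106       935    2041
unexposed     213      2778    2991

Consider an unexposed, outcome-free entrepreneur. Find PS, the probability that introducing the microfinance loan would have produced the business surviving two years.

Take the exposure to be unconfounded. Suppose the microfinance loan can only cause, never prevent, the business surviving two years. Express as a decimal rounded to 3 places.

PS ≈ 0.507

p₁ = P(outcome | exposed) = 1106/2041 = 0.54189
p₀ = P(outcome | unexposed) = 213/2991 = 0.071214
Under exogeneity and monotonicity, PS = (p₁ − p₀)/(1 − p₀).
PS = (0.54189 − 0.071214) / 0.92879 ≈ 0.5068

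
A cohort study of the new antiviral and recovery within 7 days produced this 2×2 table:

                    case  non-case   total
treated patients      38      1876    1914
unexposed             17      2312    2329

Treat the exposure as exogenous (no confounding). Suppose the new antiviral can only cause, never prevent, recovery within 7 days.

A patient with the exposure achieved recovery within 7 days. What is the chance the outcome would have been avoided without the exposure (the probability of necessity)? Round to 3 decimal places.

PN ≈ 0.632

p₁ = P(outcome | exposed) = 38/1914 = 0.019854
p₀ = P(outcome | unexposed) = 17/2329 = 0.0072993
Under exogeneity and monotonicity, PN = (p₁ − p₀) / p₁.
PN = (0.019854 − 0.0072993) / 0.019854 = 0.012554 / 0.019854 ≈ 0.6323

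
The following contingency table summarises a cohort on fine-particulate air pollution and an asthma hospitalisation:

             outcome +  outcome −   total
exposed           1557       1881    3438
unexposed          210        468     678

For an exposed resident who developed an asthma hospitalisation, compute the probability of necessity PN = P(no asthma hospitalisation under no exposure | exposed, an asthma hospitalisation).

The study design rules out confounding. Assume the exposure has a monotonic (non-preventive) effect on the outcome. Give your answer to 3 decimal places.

p₁ = P(outcome | exposed) = 1557/3438 = 0.45288
p₀ = P(outcome | unexposed) = 210/678 = 0.30973
Under exogeneity and monotonicity, PN = (p₁ − p₀) / p₁.
PN = (0.45288 − 0.30973) / 0.45288 = 0.14315 / 0.45288 ≈ 0.3161

PN ≈ 0.316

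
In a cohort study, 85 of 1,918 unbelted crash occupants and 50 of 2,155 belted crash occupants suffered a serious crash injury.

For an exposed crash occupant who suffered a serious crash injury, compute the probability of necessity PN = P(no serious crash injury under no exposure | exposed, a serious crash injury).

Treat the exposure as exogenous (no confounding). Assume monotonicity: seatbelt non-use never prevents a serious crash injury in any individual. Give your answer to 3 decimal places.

PN ≈ 0.476

p₁ = P(outcome | exposed) = 85/1918 = 0.044317
p₀ = P(outcome | unexposed) = 50/2155 = 0.023202
Under exogeneity and monotonicity, PN = (p₁ − p₀) / p₁.
PN = (0.044317 − 0.023202) / 0.044317 = 0.021115 / 0.044317 ≈ 0.4765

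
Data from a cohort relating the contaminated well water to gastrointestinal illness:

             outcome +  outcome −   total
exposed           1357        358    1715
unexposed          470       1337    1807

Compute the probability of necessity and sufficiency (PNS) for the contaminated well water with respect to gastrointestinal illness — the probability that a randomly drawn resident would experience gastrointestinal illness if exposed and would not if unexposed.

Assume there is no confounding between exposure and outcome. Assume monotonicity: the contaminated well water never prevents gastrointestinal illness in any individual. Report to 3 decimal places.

PNS ≈ 0.531

p₁ = P(outcome | exposed) = 1357/1715 = 0.79125
p₀ = P(outcome | unexposed) = 470/1807 = 0.2601
Under exogeneity and monotonicity, PNS = p₁ − p₀.
PNS = 0.79125 − 0.2601 = 0.53115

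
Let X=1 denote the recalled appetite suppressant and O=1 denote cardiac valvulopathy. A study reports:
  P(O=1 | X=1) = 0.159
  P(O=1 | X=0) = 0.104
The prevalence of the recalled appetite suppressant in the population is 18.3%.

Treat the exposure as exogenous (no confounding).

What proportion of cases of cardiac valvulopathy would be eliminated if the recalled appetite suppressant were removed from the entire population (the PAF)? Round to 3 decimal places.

PAF ≈ 0.088

Let p₁ = 0.159, p₀ = 0.104.
Overall risk P(Y=1) = π·p₁ + (1−π)·p₀ = 0.183×0.159 + 0.817×0.104 = 0.11406.
Under exogeneity, PAF = [P(Y=1) − p₀] / P(Y=1).
PAF = (0.11406 − 0.104) / 0.11406 ≈ 0.0882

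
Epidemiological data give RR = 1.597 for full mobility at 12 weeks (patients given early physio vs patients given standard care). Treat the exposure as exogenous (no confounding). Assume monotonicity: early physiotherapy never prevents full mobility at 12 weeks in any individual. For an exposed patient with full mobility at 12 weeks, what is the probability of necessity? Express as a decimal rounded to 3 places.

Under exogeneity and monotonicity, PN = (RR − 1) / RR = 1 − 1/RR.
PN = (1.597 − 1) / 1.597 = 0.597 / 1.597 ≈ 0.3738

PN ≈ 0.374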